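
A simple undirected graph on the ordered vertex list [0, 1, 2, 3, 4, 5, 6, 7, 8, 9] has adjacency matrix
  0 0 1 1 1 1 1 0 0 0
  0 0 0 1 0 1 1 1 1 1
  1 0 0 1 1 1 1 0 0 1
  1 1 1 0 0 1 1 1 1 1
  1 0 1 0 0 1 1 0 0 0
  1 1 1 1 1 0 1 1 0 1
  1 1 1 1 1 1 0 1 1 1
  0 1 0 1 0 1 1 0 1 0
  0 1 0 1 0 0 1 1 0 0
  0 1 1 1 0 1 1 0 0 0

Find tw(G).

A width-4 tree decomposition is:
Bags: B1 = {1, 3, 5, 6, 9}  B2 = {2, 3, 5, 6, 9}  B3 = {0, 2, 3, 5, 6}  B4 = {0, 2, 4, 5, 6}  B5 = {1, 3, 5, 6, 7}  B6 = {1, 3, 6, 7, 8}
Tree: B1–B2, B2–B3, B3–B4, B1–B5, B5–B6
Every bag has size at most 5, so the width is 5 − 1 = 4 and tw(G) ≤ 4. Conversely, {1, 3, 6, 7, 8} is a clique of size 5, and the vertices of any clique must share a bag in every tree decomposition; so some bag has ≥ 5 vertices and tw(G) ≥ 4. Hence tw(G) = 4 exactly.

4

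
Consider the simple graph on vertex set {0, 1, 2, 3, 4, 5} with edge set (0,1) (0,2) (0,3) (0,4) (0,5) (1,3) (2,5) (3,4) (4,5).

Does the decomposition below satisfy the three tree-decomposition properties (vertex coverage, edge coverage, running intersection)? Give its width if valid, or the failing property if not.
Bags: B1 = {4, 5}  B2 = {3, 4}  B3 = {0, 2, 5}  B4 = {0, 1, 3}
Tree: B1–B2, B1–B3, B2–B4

No — edge (0,4) lies in no bag.

A tree decomposition must satisfy three properties: every vertex lies in some bag; for every edge, both endpoints lie together in some bag; and for every vertex, the bags containing it form a connected subtree. Here edge (0,4) lies in no bag, so the decomposition is invalid.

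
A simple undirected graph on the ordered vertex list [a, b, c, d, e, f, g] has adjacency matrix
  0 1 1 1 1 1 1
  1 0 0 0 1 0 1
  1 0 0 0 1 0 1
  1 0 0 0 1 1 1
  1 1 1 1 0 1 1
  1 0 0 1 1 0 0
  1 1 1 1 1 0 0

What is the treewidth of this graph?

A width-3 tree decomposition is:
Bags: B1 = {a, d, e, g}  B2 = {a, c, e, g}  B3 = {a, d, e, f}  B4 = {a, b, e, g}
Tree: B1–B2, B1–B3, B2–B4
Each bag holds 4 vertices, so the decomposition has width 3, which upper-bounds the treewidth. Conversely, {a, d, e, g} is a clique of size 4, and the vertices of any clique must share a bag in every tree decomposition; so some bag has ≥ 4 vertices and tw(G) ≥ 3. Combining the bounds, tw(G) = 3.

3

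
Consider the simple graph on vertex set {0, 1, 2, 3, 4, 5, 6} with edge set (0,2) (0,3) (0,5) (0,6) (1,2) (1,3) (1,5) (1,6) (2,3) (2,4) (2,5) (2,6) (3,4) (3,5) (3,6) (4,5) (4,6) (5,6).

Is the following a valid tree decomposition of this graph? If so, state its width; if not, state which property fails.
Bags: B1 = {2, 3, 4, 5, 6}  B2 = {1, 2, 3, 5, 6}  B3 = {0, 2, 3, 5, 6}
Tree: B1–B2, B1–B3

Yes; width 4.

Every vertex of G appears in some bag (union = {0, 1, 2, 3, 4, 5, 6}); every edge is covered by a bag; and for each vertex v the set of bags containing v is connected in the bag tree. The decomposition is therefore valid. The largest bag has 5 vertices, so the width is 4.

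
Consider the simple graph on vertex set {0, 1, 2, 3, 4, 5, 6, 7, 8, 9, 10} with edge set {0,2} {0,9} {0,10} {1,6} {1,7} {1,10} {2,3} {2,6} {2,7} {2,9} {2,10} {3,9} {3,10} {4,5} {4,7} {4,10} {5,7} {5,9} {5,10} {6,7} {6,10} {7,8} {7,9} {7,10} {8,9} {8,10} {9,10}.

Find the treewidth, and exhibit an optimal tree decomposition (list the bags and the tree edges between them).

Treewidth 3.
One such decomposition:
Bags: B1 = {5, 7, 9, 10}  B2 = {7, 8, 9, 10}  B3 = {2, 7, 9, 10}  B4 = {2, 6, 7, 10}  B5 = {0, 2, 9, 10}  B6 = {4, 5, 7, 10}  B7 = {1, 6, 7, 10}  B8 = {2, 3, 9, 10}
Tree: B1–B2, B1–B3, B3–B4, B3–B5, B1–B6, B4–B7, B3–B8

The largest bag has 4 vertices, giving width 3; this decomposition certifies tw(G) ≤ 3. Conversely, {0, 2, 9, 10} is a clique of size 4, and the vertices of any clique must share a bag in every tree decomposition; so some bag has ≥ 4 vertices and tw(G) ≥ 3. Combining the bounds, tw(G) = 3.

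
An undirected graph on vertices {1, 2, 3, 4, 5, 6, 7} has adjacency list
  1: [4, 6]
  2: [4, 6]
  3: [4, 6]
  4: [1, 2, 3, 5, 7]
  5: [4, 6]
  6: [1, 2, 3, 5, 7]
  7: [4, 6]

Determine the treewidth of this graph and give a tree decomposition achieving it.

Each bag holds 3 vertices, so the decomposition has width 2, which upper-bounds the treewidth. Since 6–5–4–1–6 is a cycle in G, G is not acyclic. Forests are exactly the graphs of treewidth ≤ 1, so tw(G) ≥ 2. The upper and lower bounds meet at 2, so that is the treewidth.

Treewidth 2.
One optimal decomposition is:
Bags: B1 = {4, 5, 6}  B2 = {1, 4, 6}  B3 = {2, 4, 6}  B4 = {4, 6, 7}  B5 = {3, 4, 6}
Tree: B1–B2, B2–B3, B3–B4, B4–B5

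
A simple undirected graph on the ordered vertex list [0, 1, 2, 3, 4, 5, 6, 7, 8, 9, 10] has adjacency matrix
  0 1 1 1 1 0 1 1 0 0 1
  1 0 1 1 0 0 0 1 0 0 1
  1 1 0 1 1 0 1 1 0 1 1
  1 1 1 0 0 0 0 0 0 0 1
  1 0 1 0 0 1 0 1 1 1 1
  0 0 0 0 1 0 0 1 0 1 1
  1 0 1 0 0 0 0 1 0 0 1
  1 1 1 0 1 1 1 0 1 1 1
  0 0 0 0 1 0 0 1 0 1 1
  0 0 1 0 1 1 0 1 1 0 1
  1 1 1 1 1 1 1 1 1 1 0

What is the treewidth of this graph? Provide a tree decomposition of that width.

Treewidth 4.
Bags: B1 = {0, 2, 4, 7, 10}  B2 = {2, 4, 7, 9, 10}  B3 = {4, 5, 7, 9, 10}  B4 = {4, 7, 8, 9, 10}  B5 = {0, 1, 2, 7, 10}  B6 = {0, 1, 2, 3, 10}  B7 = {0, 2, 6, 7, 10}
Tree: B1–B2, B2–B3, B2–B4, B1–B5, B5–B6, B1–B7

Every bag has size at most 5, so the width is 5 − 1 = 4 and tw(G) ≤ 4. For the lower bound, the 5 vertices {0, 1, 2, 3, 10} are pairwise adjacent, and any tree decomposition puts a clique entirely inside one bag — forcing width ≥ 4. The upper and lower bounds meet at 4, so that is the treewidth.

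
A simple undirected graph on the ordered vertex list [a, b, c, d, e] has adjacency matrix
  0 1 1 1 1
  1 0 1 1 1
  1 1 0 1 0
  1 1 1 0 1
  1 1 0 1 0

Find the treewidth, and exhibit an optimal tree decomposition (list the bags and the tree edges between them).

The largest bag has 4 vertices, giving width 3; this decomposition certifies tw(G) ≤ 3. Conversely, {a, b, d, e} is a clique of size 4, and the vertices of any clique must share a bag in every tree decomposition; so some bag has ≥ 4 vertices and tw(G) ≥ 3. Combining the bounds, tw(G) = 3.

Treewidth 3.
One optimal decomposition is:
Bags: B1 = {a, b, d, e}  B2 = {a, b, c, d}
Tree: B1–B2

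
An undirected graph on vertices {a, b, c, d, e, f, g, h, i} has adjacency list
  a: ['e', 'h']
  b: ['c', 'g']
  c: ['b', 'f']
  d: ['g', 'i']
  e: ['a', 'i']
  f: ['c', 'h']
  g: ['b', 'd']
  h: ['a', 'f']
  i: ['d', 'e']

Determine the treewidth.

A width-2 tree decomposition is:
Bags: B1 = {b, d, g}  B2 = {b, d, i}  B3 = {b, e, i}  B4 = {a, b, e}  B5 = {a, b, h}  B6 = {b, f, h}  B7 = {b, c, f}
Tree: B1–B2, B2–B3, B3–B4, B4–B5, B5–B6, B6–B7
Every bag has size at most 3, so the width is 3 − 1 = 2 and tw(G) ≤ 2. The edges b–g–d–i–e–a–h–f–c–b form a cycle, so G is not a tree and its treewidth is at least 2. Therefore the treewidth is 2.

2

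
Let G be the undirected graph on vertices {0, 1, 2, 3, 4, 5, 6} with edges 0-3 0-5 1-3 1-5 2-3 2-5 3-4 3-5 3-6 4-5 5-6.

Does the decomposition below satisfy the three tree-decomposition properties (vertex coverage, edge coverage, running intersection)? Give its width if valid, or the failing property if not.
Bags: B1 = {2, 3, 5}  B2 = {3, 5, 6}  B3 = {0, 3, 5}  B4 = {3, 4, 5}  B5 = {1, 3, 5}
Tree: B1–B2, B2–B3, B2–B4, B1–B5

Checking the three conditions: (i) the bags cover all of {0, 1, 2, 3, 4, 5, 6}; (ii) for each edge, some bag contains both endpoints; (iii) the bags containing any fixed vertex form a subtree. All hold, so the decomposition is valid with width 3 − 1 = 2.

Yes; width 2.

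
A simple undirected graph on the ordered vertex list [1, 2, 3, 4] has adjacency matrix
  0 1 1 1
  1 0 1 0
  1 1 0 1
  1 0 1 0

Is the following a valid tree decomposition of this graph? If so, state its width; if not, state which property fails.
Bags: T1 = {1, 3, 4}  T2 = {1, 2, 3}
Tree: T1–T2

Yes; width 2.

Vertex coverage: the bags together contain {1, 2, 3, 4}, the full vertex set. Edge coverage: each edge of G has both endpoints in at least one bag. Running intersection: for every vertex, the bags containing it form a connected subtree. All three properties hold, so this is a valid tree decomposition of width max|bag| − 1 = 2, and hence tw(G) ≤ 2.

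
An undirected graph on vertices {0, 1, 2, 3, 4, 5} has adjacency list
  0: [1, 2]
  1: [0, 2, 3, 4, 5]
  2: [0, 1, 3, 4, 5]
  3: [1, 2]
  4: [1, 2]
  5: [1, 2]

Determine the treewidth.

2

A width-2 tree decomposition is:
Bags: B1 = {0, 1, 2}  B2 = {1, 2, 4}  B3 = {1, 2, 3}  B4 = {1, 2, 5}
Tree: B1–B2, B1–B3, B2–B4
The largest bag has 3 vertices, giving width 2; this decomposition certifies tw(G) ≤ 2. For the lower bound, the 3 vertices {0, 1, 2} are pairwise adjacent, and any tree decomposition puts a clique entirely inside one bag — forcing width ≥ 2. Combining the bounds, tw(G) = 2.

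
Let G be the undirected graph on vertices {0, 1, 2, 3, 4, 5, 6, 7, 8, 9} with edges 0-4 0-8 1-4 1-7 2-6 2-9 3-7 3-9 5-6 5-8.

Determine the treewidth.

A width-2 tree decomposition is:
Bags: B1 = {0, 4, 8}  B2 = {1, 4, 8}  B3 = {1, 7, 8}  B4 = {3, 7, 8}  B5 = {3, 8, 9}  B6 = {2, 8, 9}  B7 = {2, 6, 8}  B8 = {5, 6, 8}
Tree: B1–B2, B2–B3, B3–B4, B4–B5, B5–B6, B6–B7, B7–B8
Every bag has size at most 3, so the width is 3 − 1 = 2 and tw(G) ≤ 2. For the lower bound, G contains the cycle 8–0–4–1–7–3–9–2–6–5–8, so G is not a forest; only forests have treewidth ≤ 1, hence tw(G) ≥ 2. Hence tw(G) = 2 exactly.

2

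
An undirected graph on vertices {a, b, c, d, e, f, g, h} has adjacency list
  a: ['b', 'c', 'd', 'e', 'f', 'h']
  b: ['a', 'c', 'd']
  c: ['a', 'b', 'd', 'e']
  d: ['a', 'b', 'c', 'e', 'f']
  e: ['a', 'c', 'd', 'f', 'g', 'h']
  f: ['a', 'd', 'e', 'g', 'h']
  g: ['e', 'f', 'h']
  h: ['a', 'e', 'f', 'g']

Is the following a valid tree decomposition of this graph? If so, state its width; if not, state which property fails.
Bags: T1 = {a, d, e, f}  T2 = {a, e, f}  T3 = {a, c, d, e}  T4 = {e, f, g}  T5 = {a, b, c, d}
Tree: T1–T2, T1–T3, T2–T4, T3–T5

No — vertex h appears in no bag.

A tree decomposition must satisfy three properties: every vertex lies in some bag; for every edge, both endpoints lie together in some bag; and for every vertex, the bags containing it form a connected subtree. Here vertex h appears in no bag, so the decomposition is invalid.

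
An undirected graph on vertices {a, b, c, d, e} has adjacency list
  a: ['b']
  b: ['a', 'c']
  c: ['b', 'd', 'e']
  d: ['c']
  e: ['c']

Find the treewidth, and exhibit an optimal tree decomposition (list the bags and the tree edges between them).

Each bag holds 2 vertices, so the decomposition has width 1, which upper-bounds the treewidth. Since G has at least one edge (e.g. c–d), it is not an edgeless graph, so tw(G) ≥ 1. Combining the bounds, tw(G) = 1.

Treewidth 1.
Bags: B1 = {c, d}  B2 = {b, c}  B3 = {a, b}  B4 = {c, e}
Tree: B1–B2, B2–B3, B1–B4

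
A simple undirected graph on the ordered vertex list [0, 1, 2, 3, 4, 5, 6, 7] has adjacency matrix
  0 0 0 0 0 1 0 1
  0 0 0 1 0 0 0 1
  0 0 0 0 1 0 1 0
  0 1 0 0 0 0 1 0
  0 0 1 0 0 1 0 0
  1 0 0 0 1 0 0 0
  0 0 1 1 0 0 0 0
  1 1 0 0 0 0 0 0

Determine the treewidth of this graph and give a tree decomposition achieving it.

The largest bag has 3 vertices, giving width 2; this decomposition certifies tw(G) ≤ 2. Since 2–4–5–0–7–1–3–6–2 is a cycle in G, G is not acyclic. Forests are exactly the graphs of treewidth ≤ 1, so tw(G) ≥ 2. The upper and lower bounds meet at 2, so that is the treewidth.

Treewidth 2.
One optimal decomposition is:
Bags: B1 = {2, 4, 5}  B2 = {0, 2, 5}  B3 = {0, 2, 7}  B4 = {1, 2, 7}  B5 = {1, 2, 3}  B6 = {2, 3, 6}
Tree: B1–B2, B2–B3, B3–B4, B4–B5, B5–B6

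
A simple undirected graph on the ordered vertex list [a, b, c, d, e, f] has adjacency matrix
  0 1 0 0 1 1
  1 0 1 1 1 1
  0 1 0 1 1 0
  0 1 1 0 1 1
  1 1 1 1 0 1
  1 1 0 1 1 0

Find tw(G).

A width-3 tree decomposition is:
Bags: B1 = {b, d, e, f}  B2 = {a, b, e, f}  B3 = {b, c, d, e}
Tree: B1–B2, B1–B3
Every bag has size at most 4, so the width is 4 − 1 = 3 and tw(G) ≤ 3. On the other hand G contains the 4-clique {b, c, d, e}. A clique must lie in a single bag of any decomposition, so no decomposition can have width below 3. Combining the bounds, tw(G) = 3.

3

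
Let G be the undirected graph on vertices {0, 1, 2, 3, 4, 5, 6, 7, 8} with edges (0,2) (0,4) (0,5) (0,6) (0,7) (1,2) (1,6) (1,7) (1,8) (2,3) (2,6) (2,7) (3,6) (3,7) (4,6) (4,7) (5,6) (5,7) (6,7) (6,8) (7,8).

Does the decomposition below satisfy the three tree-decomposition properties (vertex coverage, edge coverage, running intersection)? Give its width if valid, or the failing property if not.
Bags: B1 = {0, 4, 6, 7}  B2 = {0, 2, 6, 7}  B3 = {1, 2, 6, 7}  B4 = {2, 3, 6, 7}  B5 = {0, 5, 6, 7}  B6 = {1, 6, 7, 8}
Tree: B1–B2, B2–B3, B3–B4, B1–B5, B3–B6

Vertex coverage: the bags together contain {0, 1, 2, 3, 4, 5, 6, 7, 8}, the full vertex set. Edge coverage: each edge of G has both endpoints in at least one bag. Running intersection: for every vertex, the bags containing it form a connected subtree. All three properties hold, so this is a valid tree decomposition of width max|bag| − 1 = 3, and hence tw(G) ≤ 3.

Yes; width 3.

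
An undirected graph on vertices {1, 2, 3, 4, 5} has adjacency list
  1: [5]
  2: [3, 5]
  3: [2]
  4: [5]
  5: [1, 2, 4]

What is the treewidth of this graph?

1

A width-1 tree decomposition is:
Bags: B1 = {2, 5}  B2 = {4, 5}  B3 = {1, 5}  B4 = {2, 3}
Tree: B1–B2, B1–B3, B1–B4
The largest bag has 2 vertices, giving width 1; this decomposition certifies tw(G) ≤ 1. Any graph with an edge has treewidth ≥ 1, and G has the edge 2–5. The upper and lower bounds meet at 1, so that is the treewidth.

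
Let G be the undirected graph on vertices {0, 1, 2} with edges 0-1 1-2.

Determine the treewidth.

A width-1 tree decomposition is:
Bags: B1 = {0, 1}  B2 = {1, 2}
Tree: B1–B2
Each bag holds 2 vertices, so the decomposition has width 1, which upper-bounds the treewidth. G has an edge, so its treewidth is at least 1. Hence tw(G) = 1 exactly.

1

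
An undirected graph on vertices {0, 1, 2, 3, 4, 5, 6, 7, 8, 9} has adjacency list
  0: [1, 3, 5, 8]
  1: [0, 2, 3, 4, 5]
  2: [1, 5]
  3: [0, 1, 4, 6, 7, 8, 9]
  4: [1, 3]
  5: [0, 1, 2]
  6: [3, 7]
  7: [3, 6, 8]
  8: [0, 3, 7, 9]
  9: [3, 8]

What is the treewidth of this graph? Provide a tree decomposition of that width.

Treewidth 2.
One such decomposition:
Bags: B1 = {1, 3, 4}  B2 = {0, 1, 3}  B3 = {0, 3, 8}  B4 = {0, 1, 5}  B5 = {3, 7, 8}  B6 = {1, 2, 5}  B7 = {3, 6, 7}  B8 = {3, 8, 9}
Tree: B1–B2, B2–B3, B2–B4, B3–B5, B4–B6, B5–B7, B5–B8

Every bag has size at most 3, so the width is 3 − 1 = 2 and tw(G) ≤ 2. Conversely, {1, 2, 5} is a clique of size 3, and the vertices of any clique must share a bag in every tree decomposition; so some bag has ≥ 3 vertices and tw(G) ≥ 2. The upper and lower bounds meet at 2, so that is the treewidth.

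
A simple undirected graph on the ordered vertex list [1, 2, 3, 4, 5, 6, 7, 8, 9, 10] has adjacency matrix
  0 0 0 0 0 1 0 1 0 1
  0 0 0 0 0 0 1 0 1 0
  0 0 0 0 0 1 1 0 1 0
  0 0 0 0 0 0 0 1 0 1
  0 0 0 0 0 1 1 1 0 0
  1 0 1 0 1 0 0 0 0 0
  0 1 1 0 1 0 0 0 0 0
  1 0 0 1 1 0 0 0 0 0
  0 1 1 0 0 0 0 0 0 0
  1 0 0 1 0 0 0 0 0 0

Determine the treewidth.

2

A width-2 tree decomposition is:
Bags: B1 = {2, 3, 9}  B2 = {2, 3, 7}  B3 = {3, 6, 7}  B4 = {5, 6, 7}  B5 = {1, 5, 6}  B6 = {1, 5, 8}  B7 = {1, 8, 10}  B8 = {4, 8, 10}
Tree: B1–B2, B2–B3, B3–B4, B4–B5, B5–B6, B6–B7, B7–B8
The largest bag has 3 vertices, giving width 2; this decomposition certifies tw(G) ≤ 2. For the lower bound, G contains the cycle 9–2–7–3–9, so G is not a forest; only forests have treewidth ≤ 1, hence tw(G) ≥ 2. Hence tw(G) = 2 exactly.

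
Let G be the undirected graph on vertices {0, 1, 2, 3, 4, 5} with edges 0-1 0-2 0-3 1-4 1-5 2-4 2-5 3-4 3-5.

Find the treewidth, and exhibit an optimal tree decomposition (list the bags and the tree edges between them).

The largest bag has 4 vertices, giving width 3; this decomposition certifies tw(G) ≤ 3. For the lower bound: the 4 vertex sets {1,5}, {0,2}, {3}, {4} are disjoint, each induces a connected subgraph, and every pair is joined by at least one edge of G. Contracting each set to a single vertex therefore yields K_{4} as a minor, and since treewidth is minor-monotone, tw(G) ≥ tw(K_{4}) = 3. Therefore the treewidth is 3.

Treewidth 3.
One optimal decomposition is:
Bags: B1 = {1, 2, 3, 5}  B2 = {0, 1, 2, 3}  B3 = {1, 2, 3, 4}
Tree: B1–B2, B2–B3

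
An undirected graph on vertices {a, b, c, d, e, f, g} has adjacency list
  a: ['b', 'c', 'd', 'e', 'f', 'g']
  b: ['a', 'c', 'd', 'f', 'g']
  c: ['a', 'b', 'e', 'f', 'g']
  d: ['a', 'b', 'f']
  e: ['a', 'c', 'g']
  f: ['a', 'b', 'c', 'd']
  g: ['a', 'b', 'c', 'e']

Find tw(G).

A width-3 tree decomposition is:
Bags: B1 = {a, b, c, f}  B2 = {a, b, c, g}  B3 = {a, c, e, g}  B4 = {a, b, d, f}
Tree: B1–B2, B2–B3, B1–B4
Each bag holds 4 vertices, so the decomposition has width 3, which upper-bounds the treewidth. For the lower bound, the 4 vertices {a, c, e, g} are pairwise adjacent, and any tree decomposition puts a clique entirely inside one bag — forcing width ≥ 3. Combining the bounds, tw(G) = 3.

3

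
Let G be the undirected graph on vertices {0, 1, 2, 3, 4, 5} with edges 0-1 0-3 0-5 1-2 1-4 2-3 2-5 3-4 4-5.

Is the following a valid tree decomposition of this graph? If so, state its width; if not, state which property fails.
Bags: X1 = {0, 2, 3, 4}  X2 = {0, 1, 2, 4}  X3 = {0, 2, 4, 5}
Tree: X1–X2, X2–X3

Every vertex of G appears in some bag (union = {0, 1, 2, 3, 4, 5}); every edge is covered by a bag; and for each vertex v the set of bags containing v is connected in the bag tree. The decomposition is therefore valid. The largest bag has 4 vertices, so the width is 3.

Yes; width 3.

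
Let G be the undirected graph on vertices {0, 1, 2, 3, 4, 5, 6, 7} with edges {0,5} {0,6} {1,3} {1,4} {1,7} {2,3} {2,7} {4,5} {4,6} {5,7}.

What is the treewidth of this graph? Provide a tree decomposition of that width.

Treewidth 2.
One optimal decomposition is:
Bags: B1 = {0, 5, 6}  B2 = {4, 5, 6}  B3 = {4, 5, 7}  B4 = {1, 4, 7}  B5 = {1, 2, 7}  B6 = {1, 2, 3}
Tree: B1–B2, B2–B3, B3–B4, B4–B5, B5–B6

The largest bag has 3 vertices, giving width 2; this decomposition certifies tw(G) ≤ 2. For the lower bound, G contains the cycle 0–6–4–5–0, so G is not a forest; only forests have treewidth ≤ 1, hence tw(G) ≥ 2. The upper and lower bounds meet at 2, so that is the treewidth.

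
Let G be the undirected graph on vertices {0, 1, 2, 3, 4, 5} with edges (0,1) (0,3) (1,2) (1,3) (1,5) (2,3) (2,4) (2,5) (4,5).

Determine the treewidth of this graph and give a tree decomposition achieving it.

The largest bag has 3 vertices, giving width 2; this decomposition certifies tw(G) ≤ 2. On the other hand G contains the 3-clique {0, 1, 3}. A clique must lie in a single bag of any decomposition, so no decomposition can have width below 2. The upper and lower bounds meet at 2, so that is the treewidth.

Treewidth 2.
Bags: B1 = {1, 2, 3}  B2 = {0, 1, 3}  B3 = {1, 2, 5}  B4 = {2, 4, 5}
Tree: B1–B2, B1–B3, B3–B4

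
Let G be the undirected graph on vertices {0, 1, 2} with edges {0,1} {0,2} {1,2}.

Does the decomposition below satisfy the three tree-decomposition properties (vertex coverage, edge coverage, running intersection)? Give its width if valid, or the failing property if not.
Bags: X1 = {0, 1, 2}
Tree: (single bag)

Checking the three conditions: (i) the bags cover all of {0, 1, 2}; (ii) for each edge, some bag contains both endpoints; (iii) the bags containing any fixed vertex form a subtree. All hold, so the decomposition is valid with width 3 − 1 = 2.

Yes; width 2.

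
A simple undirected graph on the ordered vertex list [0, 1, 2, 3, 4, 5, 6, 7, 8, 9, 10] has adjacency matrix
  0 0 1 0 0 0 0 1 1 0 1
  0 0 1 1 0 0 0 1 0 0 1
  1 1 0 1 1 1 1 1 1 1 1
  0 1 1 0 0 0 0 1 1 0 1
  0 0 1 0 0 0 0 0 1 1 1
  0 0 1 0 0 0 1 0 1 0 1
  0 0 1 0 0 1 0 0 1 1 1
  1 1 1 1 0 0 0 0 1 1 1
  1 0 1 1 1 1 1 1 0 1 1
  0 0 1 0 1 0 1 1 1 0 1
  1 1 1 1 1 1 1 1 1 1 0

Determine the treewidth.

4

A width-4 tree decomposition is:
Bags: B1 = {2, 6, 8, 9, 10}  B2 = {2, 5, 6, 8, 10}  B3 = {2, 7, 8, 9, 10}  B4 = {2, 3, 7, 8, 10}  B5 = {2, 4, 8, 9, 10}  B6 = {0, 2, 7, 8, 10}  B7 = {1, 2, 3, 7, 10}
Tree: B1–B2, B1–B3, B3–B4, B1–B5, B3–B6, B4–B7
The largest bag has 5 vertices, giving width 4; this decomposition certifies tw(G) ≤ 4. On the other hand G contains the 5-clique {2, 4, 8, 9, 10}. A clique must lie in a single bag of any decomposition, so no decomposition can have width below 4. Therefore the treewidth is 4.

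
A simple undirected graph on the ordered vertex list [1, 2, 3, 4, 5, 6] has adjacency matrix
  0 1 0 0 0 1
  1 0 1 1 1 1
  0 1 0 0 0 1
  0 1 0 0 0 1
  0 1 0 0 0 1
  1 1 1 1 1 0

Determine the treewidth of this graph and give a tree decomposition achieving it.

Treewidth 2.
One such decomposition:
Bags: B1 = {2, 5, 6}  B2 = {2, 3, 6}  B3 = {1, 2, 6}  B4 = {2, 4, 6}
Tree: B1–B2, B1–B3, B3–B4

The largest bag has 3 vertices, giving width 2; this decomposition certifies tw(G) ≤ 2. For the lower bound, the 3 vertices {1, 2, 6} are pairwise adjacent, and any tree decomposition puts a clique entirely inside one bag — forcing width ≥ 2. Therefore the treewidth is 2.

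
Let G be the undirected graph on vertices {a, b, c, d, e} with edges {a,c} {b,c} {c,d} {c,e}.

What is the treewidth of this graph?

1

A width-1 tree decomposition is:
Bags: B1 = {c, e}  B2 = {b, c}  B3 = {a, c}  B4 = {c, d}
Tree: B1–B2, B1–B3, B1–B4
Each bag holds 2 vertices, so the decomposition has width 1, which upper-bounds the treewidth. Any graph with an edge has treewidth ≥ 1, and G has the edge c–e. Hence tw(G) = 1 exactly.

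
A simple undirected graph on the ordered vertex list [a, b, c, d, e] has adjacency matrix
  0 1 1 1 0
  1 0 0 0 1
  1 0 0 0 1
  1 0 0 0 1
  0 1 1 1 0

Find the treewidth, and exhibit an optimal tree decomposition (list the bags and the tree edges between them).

Treewidth 2.
One such decomposition:
Bags: B1 = {a, b, e}  B2 = {a, d, e}  B3 = {a, c, e}
Tree: B1–B2, B2–B3

The largest bag has 3 vertices, giving width 2; this decomposition certifies tw(G) ≤ 2. The edges a–b–e–d–a form a cycle, so G is not a tree and its treewidth is at least 2. Combining the bounds, tw(G) = 2.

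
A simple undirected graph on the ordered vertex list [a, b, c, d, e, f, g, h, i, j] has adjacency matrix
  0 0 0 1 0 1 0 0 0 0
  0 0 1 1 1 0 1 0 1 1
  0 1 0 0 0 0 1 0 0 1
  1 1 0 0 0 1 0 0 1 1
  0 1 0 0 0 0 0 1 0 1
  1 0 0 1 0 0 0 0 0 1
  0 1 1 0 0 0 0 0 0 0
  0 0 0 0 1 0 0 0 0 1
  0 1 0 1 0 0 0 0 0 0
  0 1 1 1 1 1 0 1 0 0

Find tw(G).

A width-2 tree decomposition is:
Bags: B1 = {b, c, j}  B2 = {b, d, j}  B3 = {b, e, j}  B4 = {e, h, j}  B5 = {b, c, g}  B6 = {d, f, j}  B7 = {a, d, f}  B8 = {b, d, i}
Tree: B1–B2, B1–B3, B3–B4, B1–B5, B2–B6, B6–B7, B2–B8
The largest bag has 3 vertices, giving width 2; this decomposition certifies tw(G) ≤ 2. On the other hand G contains the 3-clique {a, d, f}. A clique must lie in a single bag of any decomposition, so no decomposition can have width below 2. The upper and lower bounds meet at 2, so that is the treewidth.

2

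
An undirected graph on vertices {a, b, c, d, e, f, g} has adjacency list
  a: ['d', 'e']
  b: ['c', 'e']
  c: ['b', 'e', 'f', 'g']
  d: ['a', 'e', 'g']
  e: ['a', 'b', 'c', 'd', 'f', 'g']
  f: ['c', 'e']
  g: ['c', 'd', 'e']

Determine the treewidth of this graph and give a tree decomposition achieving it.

Treewidth 2.
One such decomposition:
Bags: B1 = {c, e, g}  B2 = {b, c, e}  B3 = {d, e, g}  B4 = {c, e, f}  B5 = {a, d, e}
Tree: B1–B2, B1–B3, B1–B4, B3–B5

The largest bag has 3 vertices, giving width 2; this decomposition certifies tw(G) ≤ 2. Conversely, {d, e, g} is a clique of size 3, and the vertices of any clique must share a bag in every tree decomposition; so some bag has ≥ 3 vertices and tw(G) ≥ 2. Combining the bounds, tw(G) = 2.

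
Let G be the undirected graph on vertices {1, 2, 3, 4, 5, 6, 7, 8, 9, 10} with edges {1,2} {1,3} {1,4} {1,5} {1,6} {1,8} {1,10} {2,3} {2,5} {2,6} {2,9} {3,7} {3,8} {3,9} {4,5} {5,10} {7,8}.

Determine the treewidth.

A width-2 tree decomposition is:
Bags: B1 = {1, 2, 3}  B2 = {1, 3, 8}  B3 = {1, 2, 5}  B4 = {2, 3, 9}  B5 = {3, 7, 8}  B6 = {1, 4, 5}  B7 = {1, 5, 10}  B8 = {1, 2, 6}
Tree: B1–B2, B1–B3, B1–B4, B2–B5, B3–B6, B6–B7, B3–B8
Each bag holds 3 vertices, so the decomposition has width 2, which upper-bounds the treewidth. Conversely, {1, 3, 8} is a clique of size 3, and the vertices of any clique must share a bag in every tree decomposition; so some bag has ≥ 3 vertices and tw(G) ≥ 2. Therefore the treewidth is 2.

2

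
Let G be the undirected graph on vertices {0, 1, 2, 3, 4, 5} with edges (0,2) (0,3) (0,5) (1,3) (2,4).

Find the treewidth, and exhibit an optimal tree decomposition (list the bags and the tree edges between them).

Every bag has size at most 2, so the width is 2 − 1 = 1 and tw(G) ≤ 1. Since G has at least one edge (e.g. 3–0), it is not an edgeless graph, so tw(G) ≥ 1. Therefore the treewidth is 1.

Treewidth 1.
One optimal decomposition is:
Bags: B1 = {0, 3}  B2 = {1, 3}  B3 = {0, 2}  B4 = {0, 5}  B5 = {2, 4}
Tree: B1–B2, B1–B3, B1–B4, B3–B5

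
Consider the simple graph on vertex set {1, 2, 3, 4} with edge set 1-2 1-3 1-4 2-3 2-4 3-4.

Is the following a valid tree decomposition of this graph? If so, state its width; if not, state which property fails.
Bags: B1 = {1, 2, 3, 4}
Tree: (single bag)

Checking the three conditions: (i) the bags cover all of {1, 2, 3, 4}; (ii) for each edge, some bag contains both endpoints; (iii) the bags containing any fixed vertex form a subtree. All hold, so the decomposition is valid with width 4 − 1 = 3.

Yes; width 3.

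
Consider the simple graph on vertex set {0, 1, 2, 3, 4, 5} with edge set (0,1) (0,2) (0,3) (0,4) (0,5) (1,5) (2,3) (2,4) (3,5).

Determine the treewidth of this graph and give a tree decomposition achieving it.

Treewidth 2.
One optimal decomposition is:
Bags: B1 = {0, 2, 4}  B2 = {0, 2, 3}  B3 = {0, 3, 5}  B4 = {0, 1, 5}
Tree: B1–B2, B2–B3, B3–B4

Every bag has size at most 3, so the width is 3 − 1 = 2 and tw(G) ≤ 2. On the other hand G contains the 3-clique {0, 1, 5}. A clique must lie in a single bag of any decomposition, so no decomposition can have width below 2. Combining the bounds, tw(G) = 2.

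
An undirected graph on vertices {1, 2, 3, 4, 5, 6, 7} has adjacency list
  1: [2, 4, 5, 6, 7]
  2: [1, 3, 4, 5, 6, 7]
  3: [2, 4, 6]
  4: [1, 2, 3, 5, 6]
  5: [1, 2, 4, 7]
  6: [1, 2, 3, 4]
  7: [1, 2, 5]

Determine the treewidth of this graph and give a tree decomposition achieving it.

Treewidth 3.
One such decomposition:
Bags: B1 = {1, 2, 4, 5}  B2 = {1, 2, 5, 7}  B3 = {1, 2, 4, 6}  B4 = {2, 3, 4, 6}
Tree: B1–B2, B1–B3, B3–B4

The largest bag has 4 vertices, giving width 3; this decomposition certifies tw(G) ≤ 3. Conversely, {1, 2, 4, 5} is a clique of size 4, and the vertices of any clique must share a bag in every tree decomposition; so some bag has ≥ 4 vertices and tw(G) ≥ 3. The upper and lower bounds meet at 3, so that is the treewidth.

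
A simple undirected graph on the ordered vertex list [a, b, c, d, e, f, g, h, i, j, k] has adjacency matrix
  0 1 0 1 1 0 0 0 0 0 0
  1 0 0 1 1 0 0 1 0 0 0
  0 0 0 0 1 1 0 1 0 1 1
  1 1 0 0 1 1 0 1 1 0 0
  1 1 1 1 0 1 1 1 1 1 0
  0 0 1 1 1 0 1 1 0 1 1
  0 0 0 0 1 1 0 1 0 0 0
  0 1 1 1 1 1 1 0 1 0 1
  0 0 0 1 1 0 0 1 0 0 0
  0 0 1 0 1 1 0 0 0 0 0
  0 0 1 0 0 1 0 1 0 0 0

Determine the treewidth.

3

A width-3 tree decomposition is:
Bags: B1 = {d, e, f, h}  B2 = {e, f, g, h}  B3 = {c, e, f, h}  B4 = {d, e, h, i}  B5 = {c, e, f, j}  B6 = {b, d, e, h}  B7 = {c, f, h, k}  B8 = {a, b, d, e}
Tree: B1–B2, B2–B3, B1–B4, B3–B5, B4–B6, B3–B7, B6–B8
Every bag has size at most 4, so the width is 4 − 1 = 3 and tw(G) ≤ 3. Conversely, {c, e, f, j} is a clique of size 4, and the vertices of any clique must share a bag in every tree decomposition; so some bag has ≥ 4 vertices and tw(G) ≥ 3. The upper and lower bounds meet at 3, so that is the treewidth.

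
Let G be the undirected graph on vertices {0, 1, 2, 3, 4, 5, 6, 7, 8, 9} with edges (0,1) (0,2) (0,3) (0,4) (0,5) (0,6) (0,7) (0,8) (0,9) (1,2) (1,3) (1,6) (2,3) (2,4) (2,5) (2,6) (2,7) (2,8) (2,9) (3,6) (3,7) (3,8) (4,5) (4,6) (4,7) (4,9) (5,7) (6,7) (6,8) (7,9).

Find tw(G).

4

A width-4 tree decomposition is:
Bags: B1 = {0, 2, 4, 5, 7}  B2 = {0, 2, 4, 6, 7}  B3 = {0, 2, 3, 6, 7}  B4 = {0, 1, 2, 3, 6}  B5 = {0, 2, 4, 7, 9}  B6 = {0, 2, 3, 6, 8}
Tree: B1–B2, B2–B3, B3–B4, B2–B5, B3–B6
Each bag holds 5 vertices, so the decomposition has width 4, which upper-bounds the treewidth. Conversely, {0, 2, 4, 7, 9} is a clique of size 5, and the vertices of any clique must share a bag in every tree decomposition; so some bag has ≥ 5 vertices and tw(G) ≥ 4. Hence tw(G) = 4 exactly.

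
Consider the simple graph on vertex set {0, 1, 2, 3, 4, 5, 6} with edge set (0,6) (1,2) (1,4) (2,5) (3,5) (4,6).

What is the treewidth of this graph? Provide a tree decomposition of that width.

Treewidth 1.
One such decomposition:
Bags: B1 = {3, 5}  B2 = {2, 5}  B3 = {1, 2}  B4 = {1, 4}  B5 = {4, 6}  B6 = {0, 6}
Tree: B1–B2, B2–B3, B3–B4, B4–B5, B5–B6

Every bag has size at most 2, so the width is 2 − 1 = 1 and tw(G) ≤ 1. G has an edge, so its treewidth is at least 1. The upper and lower bounds meet at 1, so that is the treewidth.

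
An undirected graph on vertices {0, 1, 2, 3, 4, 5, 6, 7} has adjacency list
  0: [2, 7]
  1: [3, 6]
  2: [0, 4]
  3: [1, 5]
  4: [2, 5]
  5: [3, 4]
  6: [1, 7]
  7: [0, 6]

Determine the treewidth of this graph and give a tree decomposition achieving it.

Treewidth 2.
One optimal decomposition is:
Bags: B1 = {0, 6, 7}  B2 = {0, 2, 6}  B3 = {2, 4, 6}  B4 = {4, 5, 6}  B5 = {3, 5, 6}  B6 = {1, 3, 6}
Tree: B1–B2, B2–B3, B3–B4, B4–B5, B5–B6

The largest bag has 3 vertices, giving width 2; this decomposition certifies tw(G) ≤ 2. Since 6–7–0–2–4–5–3–1–6 is a cycle in G, G is not acyclic. Forests are exactly the graphs of treewidth ≤ 1, so tw(G) ≥ 2. The upper and lower bounds meet at 2, so that is the treewidth.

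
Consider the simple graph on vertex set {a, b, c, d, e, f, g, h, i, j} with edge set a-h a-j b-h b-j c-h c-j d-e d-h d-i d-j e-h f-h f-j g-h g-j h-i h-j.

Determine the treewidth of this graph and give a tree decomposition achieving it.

The largest bag has 3 vertices, giving width 2; this decomposition certifies tw(G) ≤ 2. For the lower bound, the 3 vertices {d, h, j} are pairwise adjacent, and any tree decomposition puts a clique entirely inside one bag — forcing width ≥ 2. Combining the bounds, tw(G) = 2.

Treewidth 2.
Bags: B1 = {d, h, j}  B2 = {c, h, j}  B3 = {d, e, h}  B4 = {f, h, j}  B5 = {b, h, j}  B6 = {a, h, j}  B7 = {d, h, i}  B8 = {g, h, j}
Tree: B1–B2, B1–B3, B2–B4, B2–B5, B5–B6, B3–B7, B2–B8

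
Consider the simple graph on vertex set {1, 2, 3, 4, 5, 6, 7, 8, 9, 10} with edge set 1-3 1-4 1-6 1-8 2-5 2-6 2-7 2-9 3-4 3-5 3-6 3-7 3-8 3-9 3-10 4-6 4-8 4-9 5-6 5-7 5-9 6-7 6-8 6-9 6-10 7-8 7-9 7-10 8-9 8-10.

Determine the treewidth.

A width-4 tree decomposition is:
Bags: B1 = {3, 6, 7, 8, 10}  B2 = {3, 6, 7, 8, 9}  B3 = {3, 4, 6, 8, 9}  B4 = {3, 5, 6, 7, 9}  B5 = {1, 3, 4, 6, 8}  B6 = {2, 5, 6, 7, 9}
Tree: B1–B2, B2–B3, B2–B4, B3–B5, B4–B6
Each bag holds 5 vertices, so the decomposition has width 4, which upper-bounds the treewidth. On the other hand G contains the 5-clique {2, 5, 6, 7, 9}. A clique must lie in a single bag of any decomposition, so no decomposition can have width below 4. Hence tw(G) = 4 exactly.

4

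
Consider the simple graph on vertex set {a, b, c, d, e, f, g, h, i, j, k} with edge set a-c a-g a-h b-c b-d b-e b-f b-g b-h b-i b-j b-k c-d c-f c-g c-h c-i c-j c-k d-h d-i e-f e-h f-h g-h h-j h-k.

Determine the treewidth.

3

A width-3 tree decomposition is:
Bags: B1 = {b, c, f, h}  B2 = {b, c, h, k}  B3 = {b, c, d, h}  B4 = {b, c, d, i}  B5 = {b, e, f, h}  B6 = {b, c, g, h}  B7 = {a, c, g, h}  B8 = {b, c, h, j}
Tree: B1–B2, B2–B3, B3–B4, B1–B5, B2–B6, B6–B7, B3–B8
The largest bag has 4 vertices, giving width 3; this decomposition certifies tw(G) ≤ 3. For the lower bound, the 4 vertices {a, c, g, h} are pairwise adjacent, and any tree decomposition puts a clique entirely inside one bag — forcing width ≥ 3. Hence tw(G) = 3 exactly.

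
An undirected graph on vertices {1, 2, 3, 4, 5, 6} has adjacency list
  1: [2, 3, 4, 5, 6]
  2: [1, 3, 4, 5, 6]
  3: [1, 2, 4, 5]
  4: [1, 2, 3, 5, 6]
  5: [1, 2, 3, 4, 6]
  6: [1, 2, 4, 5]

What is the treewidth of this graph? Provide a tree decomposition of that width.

The largest bag has 5 vertices, giving width 4; this decomposition certifies tw(G) ≤ 4. Conversely, {1, 2, 3, 4, 5} is a clique of size 5, and the vertices of any clique must share a bag in every tree decomposition; so some bag has ≥ 5 vertices and tw(G) ≥ 4. Combining the bounds, tw(G) = 4.

Treewidth 4.
One such decomposition:
Bags: B1 = {1, 2, 4, 5, 6}  B2 = {1, 2, 3, 4, 5}
Tree: B1–B2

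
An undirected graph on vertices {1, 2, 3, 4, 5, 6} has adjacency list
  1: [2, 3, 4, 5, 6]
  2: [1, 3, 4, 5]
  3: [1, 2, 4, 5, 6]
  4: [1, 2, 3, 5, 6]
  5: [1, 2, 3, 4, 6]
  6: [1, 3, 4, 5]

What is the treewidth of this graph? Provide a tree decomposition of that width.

Treewidth 4.
Bags: B1 = {1, 3, 4, 5, 6}  B2 = {1, 2, 3, 4, 5}
Tree: B1–B2

The largest bag has 5 vertices, giving width 4; this decomposition certifies tw(G) ≤ 4. Conversely, {1, 2, 3, 4, 5} is a clique of size 5, and the vertices of any clique must share a bag in every tree decomposition; so some bag has ≥ 5 vertices and tw(G) ≥ 4. The upper and lower bounds meet at 4, so that is the treewidth.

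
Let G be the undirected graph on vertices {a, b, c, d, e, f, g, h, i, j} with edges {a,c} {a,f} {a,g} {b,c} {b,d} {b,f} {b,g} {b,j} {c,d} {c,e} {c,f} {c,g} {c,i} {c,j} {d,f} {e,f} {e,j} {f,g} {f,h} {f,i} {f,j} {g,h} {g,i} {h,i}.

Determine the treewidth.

3

A width-3 tree decomposition is:
Bags: B1 = {a, c, f, g}  B2 = {b, c, f, g}  B3 = {c, f, g, i}  B4 = {b, c, f, j}  B5 = {b, c, d, f}  B6 = {f, g, h, i}  B7 = {c, e, f, j}
Tree: B1–B2, B2–B3, B2–B4, B2–B5, B3–B6, B4–B7
Every bag has size at most 4, so the width is 4 − 1 = 3 and tw(G) ≤ 3. For the lower bound, the 4 vertices {f, g, h, i} are pairwise adjacent, and any tree decomposition puts a clique entirely inside one bag — forcing width ≥ 3. Combining the bounds, tw(G) = 3.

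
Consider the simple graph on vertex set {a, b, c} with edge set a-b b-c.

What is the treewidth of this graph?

A width-1 tree decomposition is:
Bags: B1 = {a, b}  B2 = {b, c}
Tree: B1–B2
Every bag has size at most 2, so the width is 2 − 1 = 1 and tw(G) ≤ 1. Any graph with an edge has treewidth ≥ 1, and G has the edge b–a. Combining the bounds, tw(G) = 1.

1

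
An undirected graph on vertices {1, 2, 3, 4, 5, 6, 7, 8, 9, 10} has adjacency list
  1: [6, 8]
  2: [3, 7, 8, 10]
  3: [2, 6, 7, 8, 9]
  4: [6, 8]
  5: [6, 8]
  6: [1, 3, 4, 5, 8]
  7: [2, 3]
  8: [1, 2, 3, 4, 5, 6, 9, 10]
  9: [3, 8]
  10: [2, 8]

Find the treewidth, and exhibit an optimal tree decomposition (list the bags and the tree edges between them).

Treewidth 2.
One optimal decomposition is:
Bags: B1 = {3, 6, 8}  B2 = {2, 3, 8}  B3 = {1, 6, 8}  B4 = {3, 8, 9}  B5 = {2, 8, 10}  B6 = {4, 6, 8}  B7 = {5, 6, 8}  B8 = {2, 3, 7}
Tree: B1–B2, B1–B3, B1–B4, B2–B5, B3–B6, B3–B7, B2–B8

The largest bag has 3 vertices, giving width 2; this decomposition certifies tw(G) ≤ 2. For the lower bound, the 3 vertices {3, 8, 9} are pairwise adjacent, and any tree decomposition puts a clique entirely inside one bag — forcing width ≥ 2. Hence tw(G) = 2 exactly.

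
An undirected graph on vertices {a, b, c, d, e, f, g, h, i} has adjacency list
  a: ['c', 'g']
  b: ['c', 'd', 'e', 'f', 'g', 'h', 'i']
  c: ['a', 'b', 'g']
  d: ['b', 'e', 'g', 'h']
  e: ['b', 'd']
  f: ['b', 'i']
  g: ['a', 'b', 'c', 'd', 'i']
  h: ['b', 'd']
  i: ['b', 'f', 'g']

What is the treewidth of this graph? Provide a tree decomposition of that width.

Every bag has size at most 3, so the width is 3 − 1 = 2 and tw(G) ≤ 2. On the other hand G contains the 3-clique {a, c, g}. A clique must lie in a single bag of any decomposition, so no decomposition can have width below 2. Combining the bounds, tw(G) = 2.

Treewidth 2.
One such decomposition:
Bags: B1 = {b, d, g}  B2 = {b, g, i}  B3 = {b, c, g}  B4 = {b, f, i}  B5 = {a, c, g}  B6 = {b, d, e}  B7 = {b, d, h}
Tree: B1–B2, B1–B3, B2–B4, B3–B5, B1–B6, B1–B7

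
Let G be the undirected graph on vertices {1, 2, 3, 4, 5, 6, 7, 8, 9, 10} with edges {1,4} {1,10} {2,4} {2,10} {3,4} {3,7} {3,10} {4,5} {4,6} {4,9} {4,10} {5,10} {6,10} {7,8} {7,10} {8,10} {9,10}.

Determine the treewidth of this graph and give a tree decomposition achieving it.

Treewidth 2.
Bags: B1 = {4, 9, 10}  B2 = {3, 4, 10}  B3 = {4, 6, 10}  B4 = {1, 4, 10}  B5 = {2, 4, 10}  B6 = {3, 7, 10}  B7 = {7, 8, 10}  B8 = {4, 5, 10}
Tree: B1–B2, B1–B3, B1–B4, B1–B5, B2–B6, B6–B7, B3–B8

The largest bag has 3 vertices, giving width 2; this decomposition certifies tw(G) ≤ 2. Conversely, {7, 8, 10} is a clique of size 3, and the vertices of any clique must share a bag in every tree decomposition; so some bag has ≥ 3 vertices and tw(G) ≥ 2. Hence tw(G) = 2 exactly.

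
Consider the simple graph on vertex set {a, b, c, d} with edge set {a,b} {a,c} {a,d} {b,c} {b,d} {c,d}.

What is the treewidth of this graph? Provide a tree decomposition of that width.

Treewidth 3.
One optimal decomposition is:
Bags: B1 = {a, b, c, d}
Tree: (single bag)

A single bag containing all 4 vertices is trivially a valid decomposition of width 3. On the other hand G contains the 4-clique {a, b, c, d}. A clique must lie in a single bag of any decomposition, so no decomposition can have width below 3. Therefore the treewidth is 3.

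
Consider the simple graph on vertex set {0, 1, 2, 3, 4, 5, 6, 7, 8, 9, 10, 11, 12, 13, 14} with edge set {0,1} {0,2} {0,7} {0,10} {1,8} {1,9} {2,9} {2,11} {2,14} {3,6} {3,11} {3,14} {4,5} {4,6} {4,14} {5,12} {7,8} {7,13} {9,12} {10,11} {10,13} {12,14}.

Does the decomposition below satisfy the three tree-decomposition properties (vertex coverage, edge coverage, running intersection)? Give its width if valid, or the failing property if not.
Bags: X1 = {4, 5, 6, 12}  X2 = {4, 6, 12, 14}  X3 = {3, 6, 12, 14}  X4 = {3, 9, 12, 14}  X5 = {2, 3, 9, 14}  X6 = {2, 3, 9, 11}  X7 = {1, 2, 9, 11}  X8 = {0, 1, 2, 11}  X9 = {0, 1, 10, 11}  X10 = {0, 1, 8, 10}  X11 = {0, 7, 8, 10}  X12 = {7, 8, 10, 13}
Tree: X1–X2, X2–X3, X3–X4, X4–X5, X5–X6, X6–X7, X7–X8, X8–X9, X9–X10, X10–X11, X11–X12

Vertex coverage: the bags together contain {0, 1, 2, 3, 4, 5, 6, 7, 8, 9, 10, 11, 12, 13, 14}, the full vertex set. Edge coverage: each edge of G has both endpoints in at least one bag. Running intersection: for every vertex, the bags containing it form a connected subtree. All three properties hold, so this is a valid tree decomposition of width max|bag| − 1 = 3, and hence tw(G) ≤ 3.

Yes; width 3.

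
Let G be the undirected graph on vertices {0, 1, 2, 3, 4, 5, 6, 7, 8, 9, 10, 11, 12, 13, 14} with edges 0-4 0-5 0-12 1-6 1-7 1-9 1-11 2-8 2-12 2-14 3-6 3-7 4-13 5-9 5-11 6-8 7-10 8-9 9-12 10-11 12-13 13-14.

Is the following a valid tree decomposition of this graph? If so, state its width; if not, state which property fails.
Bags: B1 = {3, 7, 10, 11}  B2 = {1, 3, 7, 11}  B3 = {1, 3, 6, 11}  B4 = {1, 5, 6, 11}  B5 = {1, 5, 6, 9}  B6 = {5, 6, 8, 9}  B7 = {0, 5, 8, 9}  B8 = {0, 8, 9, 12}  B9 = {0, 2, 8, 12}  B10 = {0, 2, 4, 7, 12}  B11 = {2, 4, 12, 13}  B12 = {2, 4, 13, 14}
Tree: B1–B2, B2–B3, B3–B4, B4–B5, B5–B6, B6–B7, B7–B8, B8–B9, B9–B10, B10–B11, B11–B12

No — bags containing vertex 7 are not connected in the tree.

A tree decomposition must satisfy three properties: every vertex lies in some bag; for every edge, both endpoints lie together in some bag; and for every vertex, the bags containing it form a connected subtree. Here bags containing vertex 7 are not connected in the tree, so the decomposition is invalid.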